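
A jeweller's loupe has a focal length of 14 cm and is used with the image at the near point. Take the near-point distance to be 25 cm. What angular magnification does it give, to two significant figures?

M = 1 + D/f = 1 + 25/14 = 2.786.

2.8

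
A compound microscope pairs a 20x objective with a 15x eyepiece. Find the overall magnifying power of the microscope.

The overall magnification of a compound microscope is the product of the objective and eyepiece magnifications:
M = M_obj x M_eye = 20 x 15 = 300.

300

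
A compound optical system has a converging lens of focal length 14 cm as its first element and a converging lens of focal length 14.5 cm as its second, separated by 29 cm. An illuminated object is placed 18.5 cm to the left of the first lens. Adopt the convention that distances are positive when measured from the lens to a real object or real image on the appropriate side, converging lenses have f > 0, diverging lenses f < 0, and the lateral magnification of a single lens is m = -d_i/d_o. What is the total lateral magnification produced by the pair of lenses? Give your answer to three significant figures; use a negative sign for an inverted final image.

Lens 1: 1/d_i1 = 1/f_1 - 1/d_o1 = 1/14 - 1/18.5 = 0.01737 cm^-1, so d_i1 = 57.556 cm.
m_1 = -(57.556)/18.5 = -3.1111.
This image would form 57.556 cm past lens 1, i.e. 28.556 cm beyond lens 2, so it is a virtual object for lens 2: d_o2 = 29 - 57.556 = -28.556 cm.
Lens 2: 1/d_i2 = 1/f_2 - 1/d_o2 = 1/14.5 - 1/(-28.556) = 0.10398 cm^-1, so d_i2 = 9.617 cm.
m_2 = -(9.617)/(-28.556) = 0.3368.
The system's lateral magnification is m_1 m_2 = (-3.1111)(0.3368) = -1.0477.

-1.05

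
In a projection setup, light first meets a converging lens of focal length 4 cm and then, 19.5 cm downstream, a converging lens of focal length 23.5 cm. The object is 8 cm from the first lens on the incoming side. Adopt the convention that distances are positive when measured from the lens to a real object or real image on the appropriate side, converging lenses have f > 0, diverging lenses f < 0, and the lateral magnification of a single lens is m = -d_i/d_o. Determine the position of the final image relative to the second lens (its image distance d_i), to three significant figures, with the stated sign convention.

Applying the thin-lens equation to the first lens, 1/4 = 1/8 + 1/d_i1, which gives d_i1 = 8.000 cm.
The intermediate image is 8.000 cm to the right of lens 1, so d_o2 = L - d_i1 = 19.5 - 8.000 = 11.500 cm.
Applying the thin-lens equation again with f_2 = 23.5 cm and d_o2 = 11.500 cm gives d_i2 = -22.521 cm.

-22.5 cm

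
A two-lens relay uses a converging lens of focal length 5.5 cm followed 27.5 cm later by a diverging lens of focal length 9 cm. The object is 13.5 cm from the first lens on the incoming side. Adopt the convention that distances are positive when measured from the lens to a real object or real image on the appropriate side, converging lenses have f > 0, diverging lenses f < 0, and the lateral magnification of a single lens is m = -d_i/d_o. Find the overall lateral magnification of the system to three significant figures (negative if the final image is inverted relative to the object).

-0.227

First lens: d_i1 = 1/(1/5.5 - 1/13.5) = 9.281 cm.
m_1 = -(9.281)/13.5 = -0.6875.
Object distance for lens 2: d_o2 = 27.5 - 9.281 = 18.219 cm.
Second lens: d_i2 = 1/(1/(-9) - 1/(18.219)) = -6.024 cm.
m_2 = -(-6.024)/(18.219) = 0.3307.
Overall magnification: m = m_1 m_2 = -0.2273.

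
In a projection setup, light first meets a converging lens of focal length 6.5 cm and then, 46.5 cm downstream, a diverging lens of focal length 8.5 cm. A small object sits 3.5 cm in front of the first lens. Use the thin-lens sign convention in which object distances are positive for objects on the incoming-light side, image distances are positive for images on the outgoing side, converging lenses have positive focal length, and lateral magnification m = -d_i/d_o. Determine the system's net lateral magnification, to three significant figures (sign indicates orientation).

First lens: d_i1 = 1/(1/6.5 - 1/3.5) = -7.583 cm.
m_1 = -(-7.583)/3.5 = 2.1667.
The intermediate image is virtual, 7.583 cm to the left of lens 1, so d_o2 = L - d_i1 = 46.5 - (-7.583) = 54.083 cm.
Second lens: d_i2 = 1/(1/(-8.5) - 1/(54.083)) = -7.346 cm.
m_2 = -(-7.346)/(54.083) = 0.1358.
The system's lateral magnification is m_1 m_2 = (2.1667)(0.1358) = 0.2943.

0.294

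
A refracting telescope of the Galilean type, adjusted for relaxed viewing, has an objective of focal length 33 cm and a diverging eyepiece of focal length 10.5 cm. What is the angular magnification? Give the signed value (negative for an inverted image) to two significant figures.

3.1

M = -f_obj/f_eye = -33/(-10.5) = 3.143.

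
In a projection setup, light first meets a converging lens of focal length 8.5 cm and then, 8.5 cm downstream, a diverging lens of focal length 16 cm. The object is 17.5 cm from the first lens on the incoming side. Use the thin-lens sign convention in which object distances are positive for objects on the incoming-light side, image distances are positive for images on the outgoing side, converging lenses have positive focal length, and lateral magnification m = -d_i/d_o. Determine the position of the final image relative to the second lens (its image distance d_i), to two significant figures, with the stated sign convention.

16 cm

Lens 1: 1/d_i1 = 1/f_1 - 1/d_o1 = 1/8.5 - 1/17.5 = 0.06050 cm^-1, so d_i1 = 16.528 cm.
Since 16.528 cm > 8.5 cm, the first image lies past the second lens and serves as a virtual object: d_o2 = L - d_i1 = -8.028 cm.
Lens 2: 1/d_i2 = 1/f_2 - 1/d_o2 = 1/(-16) - 1/(-8.028) = 0.06207 cm^-1, so d_i2 = 16.111 cm.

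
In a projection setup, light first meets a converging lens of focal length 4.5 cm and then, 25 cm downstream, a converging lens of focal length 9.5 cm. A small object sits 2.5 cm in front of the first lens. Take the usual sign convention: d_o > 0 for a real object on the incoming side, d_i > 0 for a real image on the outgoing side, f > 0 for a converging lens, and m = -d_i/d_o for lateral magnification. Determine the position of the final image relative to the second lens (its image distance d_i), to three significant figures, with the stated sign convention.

Applying the thin-lens equation to the first lens, 1/4.5 = 1/2.5 + 1/d_i1, which gives d_i1 = -5.625 cm.
The intermediate image is virtual, 5.625 cm to the left of lens 1, so d_o2 = L - d_i1 = 25 - (-5.625) = 30.625 cm.
Applying the thin-lens equation again with f_2 = 9.5 cm and d_o2 = 30.625 cm gives d_i2 = 13.772 cm.

13.8 cm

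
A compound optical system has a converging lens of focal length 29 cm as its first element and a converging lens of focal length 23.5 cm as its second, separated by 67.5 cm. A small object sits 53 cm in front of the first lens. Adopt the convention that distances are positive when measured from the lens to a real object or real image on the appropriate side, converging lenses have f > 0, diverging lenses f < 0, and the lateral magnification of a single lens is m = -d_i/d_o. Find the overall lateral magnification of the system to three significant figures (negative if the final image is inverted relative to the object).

-1.42

Applying the thin-lens equation to the first lens, 1/29 = 1/53 + 1/d_i1, which gives d_i1 = 64.042 cm.
Its lateral magnification is m_1 = -d_i1/d_o1 = -(64.042)/53 = -1.2083.
The intermediate image is 64.042 cm to the right of lens 1, so d_o2 = L - d_i1 = 67.5 - 64.042 = 3.458 cm.
Applying the thin-lens equation again with f_2 = 23.5 cm and d_o2 = 3.458 cm gives d_i2 = -4.055 cm.
m_2 = -(-4.055)/(3.458) = 1.1726.
Overall magnification: m = m_1 m_2 = -1.4168.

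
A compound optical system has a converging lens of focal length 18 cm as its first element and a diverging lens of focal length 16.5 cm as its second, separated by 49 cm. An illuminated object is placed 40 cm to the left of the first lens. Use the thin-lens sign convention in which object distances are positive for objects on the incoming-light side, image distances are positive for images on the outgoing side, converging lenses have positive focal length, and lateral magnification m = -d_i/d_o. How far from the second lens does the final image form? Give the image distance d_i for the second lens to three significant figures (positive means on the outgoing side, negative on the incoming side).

-8.19 cm

First lens: d_i1 = 1/(1/18 - 1/40) = 32.727 cm.
The intermediate image is 32.727 cm to the right of lens 1, so d_o2 = L - d_i1 = 49 - 32.727 = 16.273 cm.
Second lens: d_i2 = 1/(1/(-16.5) - 1/(16.273)) = -8.193 cm.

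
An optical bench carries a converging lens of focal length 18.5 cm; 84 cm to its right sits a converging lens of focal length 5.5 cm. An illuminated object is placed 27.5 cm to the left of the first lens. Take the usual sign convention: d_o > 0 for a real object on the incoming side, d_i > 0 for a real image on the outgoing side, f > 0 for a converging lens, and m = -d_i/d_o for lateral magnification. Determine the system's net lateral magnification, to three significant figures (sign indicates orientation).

0.515

First lens: d_i1 = 1/(1/18.5 - 1/27.5) = 56.528 cm.
m_1 = -(56.528)/27.5 = -2.0556.
That image sits 27.472 cm in front of the second lens, so d_o2 = 27.472 cm.
Second lens: d_i2 = 1/(1/5.5 - 1/(27.472)) = 6.877 cm.
m_2 = -(6.877)/(27.472) = -0.2503.
Overall magnification: m = m_1 m_2 = 0.5145.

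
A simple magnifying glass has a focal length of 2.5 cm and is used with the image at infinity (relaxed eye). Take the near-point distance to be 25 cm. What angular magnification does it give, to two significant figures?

10

M = D/f = 25/2.5 = 10.000.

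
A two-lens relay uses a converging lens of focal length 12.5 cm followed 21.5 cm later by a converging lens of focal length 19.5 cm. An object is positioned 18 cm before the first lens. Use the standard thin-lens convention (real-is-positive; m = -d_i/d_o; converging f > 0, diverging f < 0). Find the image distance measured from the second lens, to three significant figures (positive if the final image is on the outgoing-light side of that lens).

9.73 cm

Lens 1: 1/d_i1 = 1/f_1 - 1/d_o1 = 1/12.5 - 1/18 = 0.02444 cm^-1, so d_i1 = 40.909 cm.
This image would form 40.909 cm past lens 1, i.e. 19.409 cm beyond lens 2, so it is a virtual object for lens 2: d_o2 = 21.5 - 40.909 = -19.409 cm.
Lens 2: 1/d_i2 = 1/f_2 - 1/d_o2 = 1/19.5 - 1/(-19.409) = 0.10280 cm^-1, so d_i2 = 9.727 cm.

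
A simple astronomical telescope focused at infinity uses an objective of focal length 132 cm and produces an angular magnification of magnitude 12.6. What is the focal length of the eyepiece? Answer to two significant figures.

|M| = f_obj/f_eye, so f_eye = f_obj/|M| = 132/12.6 = 10.476 cm.

10 cm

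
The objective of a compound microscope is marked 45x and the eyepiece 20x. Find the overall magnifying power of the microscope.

900

The overall magnification of a compound microscope is the product of the objective and eyepiece magnifications:
M = M_obj x M_eye = 45 x 20 = 900.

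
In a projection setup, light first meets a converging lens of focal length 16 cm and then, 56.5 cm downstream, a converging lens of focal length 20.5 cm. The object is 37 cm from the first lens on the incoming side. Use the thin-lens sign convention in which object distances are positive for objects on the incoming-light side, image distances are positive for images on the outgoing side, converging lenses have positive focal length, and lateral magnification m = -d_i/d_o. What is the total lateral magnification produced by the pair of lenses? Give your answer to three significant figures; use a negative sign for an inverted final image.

2.00

Applying the thin-lens equation to the first lens, 1/16 = 1/37 + 1/d_i1, which gives d_i1 = 28.190 cm.
Its lateral magnification is m_1 = -d_i1/d_o1 = -(28.190)/37 = -0.7619.
The intermediate image is 28.190 cm to the right of lens 1, so d_o2 = L - d_i1 = 56.5 - 28.190 = 28.310 cm.
Applying the thin-lens equation again with f_2 = 20.5 cm and d_o2 = 28.310 cm gives d_i2 = 74.313 cm.
m_2 = -(74.313)/(28.310) = -2.6250.
Total m = m_1 x m_2 = (-0.7619)(-2.6250) = 2.0000.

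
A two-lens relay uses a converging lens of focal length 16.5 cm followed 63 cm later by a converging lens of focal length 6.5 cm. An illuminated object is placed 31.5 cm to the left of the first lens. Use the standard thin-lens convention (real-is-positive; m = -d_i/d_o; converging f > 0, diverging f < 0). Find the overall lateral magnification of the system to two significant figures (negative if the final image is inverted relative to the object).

First lens: d_i1 = 1/(1/16.5 - 1/31.5) = 34.650 cm.
m_1 = -(34.650)/31.5 = -1.1000.
Object distance for lens 2: d_o2 = 63 - 34.650 = 28.350 cm.
Second lens: d_i2 = 1/(1/6.5 - 1/(28.350)) = 8.434 cm.
m_2 = -(8.434)/(28.350) = -0.2975.
Total m = m_1 x m_2 = (-1.1000)(-0.2975) = 0.3272.

0.33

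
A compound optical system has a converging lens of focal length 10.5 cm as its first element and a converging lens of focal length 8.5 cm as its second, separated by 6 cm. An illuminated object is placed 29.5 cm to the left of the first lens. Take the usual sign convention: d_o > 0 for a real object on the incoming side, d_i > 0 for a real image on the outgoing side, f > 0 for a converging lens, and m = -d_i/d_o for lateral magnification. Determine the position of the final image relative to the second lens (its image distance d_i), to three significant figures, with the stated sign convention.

Lens 1: 1/d_i1 = 1/f_1 - 1/d_o1 = 1/10.5 - 1/29.5 = 0.06134 cm^-1, so d_i1 = 16.303 cm.
This image would form 16.303 cm past lens 1, i.e. 10.303 cm beyond lens 2, so it is a virtual object for lens 2: d_o2 = 6 - 16.303 = -10.303 cm.
Lens 2: 1/d_i2 = 1/f_2 - 1/d_o2 = 1/8.5 - 1/(-10.303) = 0.21471 cm^-1, so d_i2 = 4.657 cm.

4.66 cm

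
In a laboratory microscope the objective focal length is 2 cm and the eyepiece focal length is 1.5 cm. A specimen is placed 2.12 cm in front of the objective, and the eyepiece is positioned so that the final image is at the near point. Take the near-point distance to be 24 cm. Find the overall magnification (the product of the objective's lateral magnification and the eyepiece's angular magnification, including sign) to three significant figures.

-283

Objective: 1/d_i = 1/f_obj - 1/d_o = 1/2 - 1/2.12 = 0.02830 cm^-1, so d_i = 35.333 cm.
m_obj = -d_i/d_o = -35.333/2.12 = -16.667.
Eyepiece angular magnification (image at near point): M_eye = 1 + D/f_e = 1 + 24/1.5 = 17.000.
Overall M = m_obj x M_eye = (-16.667)(17.000) = -283.33.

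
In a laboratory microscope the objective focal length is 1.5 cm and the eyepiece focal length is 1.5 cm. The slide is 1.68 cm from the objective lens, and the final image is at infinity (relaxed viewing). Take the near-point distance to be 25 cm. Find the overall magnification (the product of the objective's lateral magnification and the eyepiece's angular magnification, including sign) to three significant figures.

-139

Objective: 1/d_i = 1/f_obj - 1/d_o = 1/1.5 - 1/1.68 = 0.07143 cm^-1, so d_i = 14.000 cm.
m_obj = -d_i/d_o = -14.000/1.68 = -8.333.
Eyepiece angular magnification (image at infinity): M_eye = D/f_e = 25/1.5 = 16.667.
Overall M = m_obj x M_eye = (-8.333)(16.667) = -138.89.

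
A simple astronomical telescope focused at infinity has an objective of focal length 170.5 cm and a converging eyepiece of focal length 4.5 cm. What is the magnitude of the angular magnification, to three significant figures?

37.9

|M| = f_obj/|f_eye| = 170.5/4.5 = 37.889.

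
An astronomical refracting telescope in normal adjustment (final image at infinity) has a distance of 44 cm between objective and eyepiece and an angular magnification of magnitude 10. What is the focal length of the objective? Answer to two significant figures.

40 cm

In normal adjustment the tube length equals f_obj + f_eye and |M| = f_obj/f_eye.
So f_obj = 10 f_eye and 10 f_eye + f_eye = 44 cm, giving f_eye = 44/11 = 4.000 cm and f_obj = 40.000 cm.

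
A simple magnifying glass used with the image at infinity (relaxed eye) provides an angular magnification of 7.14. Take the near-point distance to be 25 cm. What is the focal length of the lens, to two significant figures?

3.5 cm

For the image at infinity, M = D/f.
f = D/M = 25/7.14 = 3.501 cm.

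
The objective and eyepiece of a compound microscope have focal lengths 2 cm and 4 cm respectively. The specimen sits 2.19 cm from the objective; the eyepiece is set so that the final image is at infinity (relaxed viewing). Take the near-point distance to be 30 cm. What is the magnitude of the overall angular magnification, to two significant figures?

Objective: 1/d_i = 1/f_obj - 1/d_o = 1/2 - 1/2.19 = 0.04338 cm^-1, so d_i = 23.053 cm.
m_obj = -d_i/d_o = -23.053/2.19 = -10.526.
Eyepiece angular magnification (image at infinity): M_eye = D/f_e = 30/4 = 7.500.
Overall M = m_obj x M_eye = (-10.526)(7.500) = -78.95.
|M| = 78.95.

79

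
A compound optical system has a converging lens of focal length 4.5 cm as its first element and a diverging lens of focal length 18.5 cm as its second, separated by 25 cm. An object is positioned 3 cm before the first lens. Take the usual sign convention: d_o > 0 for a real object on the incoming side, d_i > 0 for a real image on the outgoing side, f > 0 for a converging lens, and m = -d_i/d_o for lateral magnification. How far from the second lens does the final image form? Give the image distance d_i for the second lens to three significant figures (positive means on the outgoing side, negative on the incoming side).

-12.0 cm

Lens 1: 1/d_i1 = 1/f_1 - 1/d_o1 = 1/4.5 - 1/3 = -0.11111 cm^-1, so d_i1 = -9.000 cm.
With d_i1 < 0 the first image is virtual and lies on the object side; the object distance for lens 2 is d_o2 = 25 - (-9.000) = 34.000 cm.
Lens 2: 1/d_i2 = 1/f_2 - 1/d_o2 = 1/(-18.5) - 1/(34.000) = -0.08347 cm^-1, so d_i2 = -11.981 cm.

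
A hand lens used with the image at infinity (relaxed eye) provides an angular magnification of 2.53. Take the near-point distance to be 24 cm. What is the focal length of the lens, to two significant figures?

9.5 cm

For the image at infinity, M = D/f.
f = D/M = 24/2.53 = 9.486 cm.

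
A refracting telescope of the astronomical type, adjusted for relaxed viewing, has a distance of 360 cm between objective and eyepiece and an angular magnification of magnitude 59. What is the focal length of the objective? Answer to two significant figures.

In normal adjustment the tube length equals f_obj + f_eye and |M| = f_obj/f_eye.
So f_obj = 59 f_eye and 59 f_eye + f_eye = 360 cm, giving f_eye = 360/60 = 6.000 cm and f_obj = 354.000 cm.

350 cm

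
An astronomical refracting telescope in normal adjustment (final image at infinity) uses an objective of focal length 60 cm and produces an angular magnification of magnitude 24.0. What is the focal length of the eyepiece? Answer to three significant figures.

|M| = f_obj/f_eye, so f_eye = f_obj/|M| = 60/24.0 = 2.500 cm.

2.50 cm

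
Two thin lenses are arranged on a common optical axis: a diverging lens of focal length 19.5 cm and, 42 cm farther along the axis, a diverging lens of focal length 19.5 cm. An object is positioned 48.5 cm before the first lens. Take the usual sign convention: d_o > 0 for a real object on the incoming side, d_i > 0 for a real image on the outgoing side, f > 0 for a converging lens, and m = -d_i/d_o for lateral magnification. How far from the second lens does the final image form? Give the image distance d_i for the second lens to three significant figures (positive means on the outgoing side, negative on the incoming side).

Lens 1: 1/d_i1 = 1/f_1 - 1/d_o1 = 1/(-19.5) - 1/48.5 = -0.07190 cm^-1, so d_i1 = -13.908 cm.
With d_i1 < 0 the first image is virtual and lies on the object side; the object distance for lens 2 is d_o2 = 42 - (-13.908) = 55.908 cm.
Lens 2: 1/d_i2 = 1/f_2 - 1/d_o2 = 1/(-19.5) - 1/(55.908) = -0.06917 cm^-1, so d_i2 = -14.457 cm.

-14.5 cm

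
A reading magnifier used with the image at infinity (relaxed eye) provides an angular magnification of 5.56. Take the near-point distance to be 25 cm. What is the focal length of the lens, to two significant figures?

For the image at infinity, M = D/f.
f = D/M = 25/5.56 = 4.496 cm.

4.5 cm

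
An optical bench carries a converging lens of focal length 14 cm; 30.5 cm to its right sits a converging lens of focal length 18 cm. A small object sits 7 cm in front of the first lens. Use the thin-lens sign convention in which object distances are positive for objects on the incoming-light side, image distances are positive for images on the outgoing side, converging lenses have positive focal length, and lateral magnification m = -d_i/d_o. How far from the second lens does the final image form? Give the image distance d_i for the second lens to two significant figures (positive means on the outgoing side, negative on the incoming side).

Lens 1: 1/d_i1 = 1/f_1 - 1/d_o1 = 1/14 - 1/7 = -0.07143 cm^-1, so d_i1 = -14.000 cm.
With d_i1 < 0 the first image is virtual and lies on the object side; the object distance for lens 2 is d_o2 = 30.5 - (-14.000) = 44.500 cm.
Lens 2: 1/d_i2 = 1/f_2 - 1/d_o2 = 1/18 - 1/(44.500) = 0.03308 cm^-1, so d_i2 = 30.226 cm.

30 cm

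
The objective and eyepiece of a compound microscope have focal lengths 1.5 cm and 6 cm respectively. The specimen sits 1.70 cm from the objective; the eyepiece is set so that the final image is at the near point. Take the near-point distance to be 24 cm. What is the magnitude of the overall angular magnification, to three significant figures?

Objective: 1/d_i = 1/f_obj - 1/d_o = 1/1.5 - 1/1.70 = 0.07843 cm^-1, so d_i = 12.750 cm.
m_obj = -d_i/d_o = -12.750/1.70 = -7.500.
Eyepiece angular magnification (image at near point): M_eye = 1 + D/f_e = 1 + 24/6 = 5.000.
Overall M = m_obj x M_eye = (-7.500)(5.000) = -37.50.
|M| = 37.50.

37.5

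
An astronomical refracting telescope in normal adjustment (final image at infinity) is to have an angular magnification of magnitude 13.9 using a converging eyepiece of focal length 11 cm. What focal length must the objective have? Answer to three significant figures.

153 cm

|M| = f_obj/|f_eye|, so f_obj = |M| x |f_eye| = 13.9 x 11 = 152.900 cm.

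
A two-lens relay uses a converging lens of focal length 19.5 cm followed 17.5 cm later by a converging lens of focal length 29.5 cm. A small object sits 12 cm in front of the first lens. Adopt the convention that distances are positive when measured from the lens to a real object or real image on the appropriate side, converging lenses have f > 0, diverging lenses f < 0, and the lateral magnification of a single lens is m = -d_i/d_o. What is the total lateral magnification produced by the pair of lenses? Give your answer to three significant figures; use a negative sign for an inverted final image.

Applying the thin-lens equation to the first lens, 1/19.5 = 1/12 + 1/d_i1, which gives d_i1 = -31.200 cm.
Its lateral magnification is m_1 = -d_i1/d_o1 = -(-31.200)/12 = 2.6000.
With d_i1 < 0 the first image is virtual and lies on the object side; the object distance for lens 2 is d_o2 = 17.5 - (-31.200) = 48.700 cm.
Applying the thin-lens equation again with f_2 = 29.5 cm and d_o2 = 48.700 cm gives d_i2 = 74.826 cm.
m_2 = -(74.826)/(48.700) = -1.5365.
Overall magnification: m = m_1 m_2 = -3.9948.

-3.99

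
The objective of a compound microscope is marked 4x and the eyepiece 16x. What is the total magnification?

64

The overall magnification of a compound microscope is the product of the objective and eyepiece magnifications:
M = M_obj x M_eye = 4 x 16 = 64.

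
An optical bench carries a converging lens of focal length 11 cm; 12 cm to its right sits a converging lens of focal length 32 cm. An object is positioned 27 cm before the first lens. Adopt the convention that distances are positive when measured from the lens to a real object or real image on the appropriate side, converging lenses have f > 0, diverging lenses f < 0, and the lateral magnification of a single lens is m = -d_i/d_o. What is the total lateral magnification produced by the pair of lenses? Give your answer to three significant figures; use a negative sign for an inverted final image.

-0.571

First lens: d_i1 = 1/(1/11 - 1/27) = 18.562 cm.
m_1 = -(18.562)/27 = -0.6875.
Since 18.562 cm > 12 cm, the first image lies past the second lens and serves as a virtual object: d_o2 = L - d_i1 = -6.562 cm.
Second lens: d_i2 = 1/(1/32 - 1/(-6.562)) = 5.446 cm.
m_2 = -(5.446)/(-6.562) = 0.8298.
Overall magnification: m = m_1 m_2 = -0.5705.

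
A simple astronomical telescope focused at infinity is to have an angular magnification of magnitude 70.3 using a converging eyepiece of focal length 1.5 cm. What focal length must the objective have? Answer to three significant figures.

|M| = f_obj/|f_eye|, so f_obj = |M| x |f_eye| = 70.3 x 1.5 = 105.450 cm.

105 cm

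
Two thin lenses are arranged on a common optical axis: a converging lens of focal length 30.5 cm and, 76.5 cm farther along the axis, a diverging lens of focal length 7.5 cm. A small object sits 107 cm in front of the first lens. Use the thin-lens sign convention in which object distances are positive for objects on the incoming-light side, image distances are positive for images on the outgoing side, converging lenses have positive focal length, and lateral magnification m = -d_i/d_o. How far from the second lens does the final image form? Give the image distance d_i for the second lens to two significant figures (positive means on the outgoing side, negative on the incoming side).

-6.1 cm

Applying the thin-lens equation to the first lens, 1/30.5 = 1/107 + 1/d_i1, which gives d_i1 = 42.660 cm.
The intermediate image is 42.660 cm to the right of lens 1, so d_o2 = L - d_i1 = 76.5 - 42.660 = 33.840 cm.
Applying the thin-lens equation again with f_2 = -7.5 cm and d_o2 = 33.840 cm gives d_i2 = -6.139 cm.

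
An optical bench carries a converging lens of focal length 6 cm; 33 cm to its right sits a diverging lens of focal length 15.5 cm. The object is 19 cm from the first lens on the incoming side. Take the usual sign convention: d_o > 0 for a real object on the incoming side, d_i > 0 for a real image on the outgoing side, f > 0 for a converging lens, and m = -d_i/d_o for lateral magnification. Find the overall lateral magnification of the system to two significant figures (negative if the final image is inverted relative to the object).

-0.18

Applying the thin-lens equation to the first lens, 1/6 = 1/19 + 1/d_i1, which gives d_i1 = 8.769 cm.
Its lateral magnification is m_1 = -d_i1/d_o1 = -(8.769)/19 = -0.4615.
The intermediate image is 8.769 cm to the right of lens 1, so d_o2 = L - d_i1 = 33 - 8.769 = 24.231 cm.
Applying the thin-lens equation again with f_2 = -15.5 cm and d_o2 = 24.231 cm gives d_i2 = -9.453 cm.
m_2 = -(-9.453)/(24.231) = 0.3901.
Overall magnification: m = m_1 m_2 = -0.1801.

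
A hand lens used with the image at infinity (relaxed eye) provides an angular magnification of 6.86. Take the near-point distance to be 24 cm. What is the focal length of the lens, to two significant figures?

For the image at infinity, M = D/f.
f = D/M = 24/6.86 = 3.499 cm.

3.5 cm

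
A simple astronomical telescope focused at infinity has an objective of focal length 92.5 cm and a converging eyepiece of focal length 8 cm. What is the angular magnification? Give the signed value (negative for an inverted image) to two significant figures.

-12

M = -f_obj/f_eye = -92.5/(8) = -11.562.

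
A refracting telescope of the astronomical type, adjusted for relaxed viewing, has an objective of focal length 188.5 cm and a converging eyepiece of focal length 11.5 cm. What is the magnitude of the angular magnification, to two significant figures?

16

|M| = f_obj/|f_eye| = 188.5/11.5 = 16.391.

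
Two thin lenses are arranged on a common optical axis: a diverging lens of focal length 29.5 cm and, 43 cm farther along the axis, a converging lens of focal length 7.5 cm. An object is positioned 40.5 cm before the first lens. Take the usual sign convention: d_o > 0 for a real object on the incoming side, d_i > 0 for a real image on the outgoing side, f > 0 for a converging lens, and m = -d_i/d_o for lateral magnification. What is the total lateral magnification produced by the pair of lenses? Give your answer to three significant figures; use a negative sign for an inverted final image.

Applying the thin-lens equation to the first lens, 1/(-29.5) = 1/40.5 + 1/d_i1, which gives d_i1 = -17.068 cm.
Its lateral magnification is m_1 = -d_i1/d_o1 = -(-17.068)/40.5 = 0.4214.
With d_i1 < 0 the first image is virtual and lies on the object side; the object distance for lens 2 is d_o2 = 43 - (-17.068) = 60.068 cm.
Applying the thin-lens equation again with f_2 = 7.5 cm and d_o2 = 60.068 cm gives d_i2 = 8.570 cm.
m_2 = -(8.570)/(60.068) = -0.1427.
Total m = m_1 x m_2 = (0.4214)(-0.1427) = -0.0601.

-0.0601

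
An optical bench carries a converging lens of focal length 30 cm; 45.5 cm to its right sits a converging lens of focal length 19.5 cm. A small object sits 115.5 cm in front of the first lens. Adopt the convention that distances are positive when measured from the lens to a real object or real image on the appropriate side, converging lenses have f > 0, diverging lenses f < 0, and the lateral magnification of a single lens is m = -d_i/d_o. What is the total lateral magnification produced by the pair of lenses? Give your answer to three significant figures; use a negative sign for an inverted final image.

-0.471

First lens: d_i1 = 1/(1/30 - 1/115.5) = 40.526 cm.
m_1 = -(40.526)/115.5 = -0.3509.
That image sits 4.974 cm in front of the second lens, so d_o2 = 4.974 cm.
Second lens: d_i2 = 1/(1/19.5 - 1/(4.974)) = -6.677 cm.
m_2 = -(-6.677)/(4.974) = 1.3424.
Overall magnification: m = m_1 m_2 = -0.4710.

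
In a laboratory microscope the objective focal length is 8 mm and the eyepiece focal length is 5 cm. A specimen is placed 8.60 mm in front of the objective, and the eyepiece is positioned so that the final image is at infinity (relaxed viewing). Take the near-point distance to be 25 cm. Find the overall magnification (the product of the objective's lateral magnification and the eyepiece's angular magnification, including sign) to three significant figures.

Convert to cm: f_obj = 8 mm = 0.8 cm; d_o = 8.60 mm = 0.86 cm.
Objective: 1/d_i = 1/f_obj - 1/d_o = 1/0.8 - 1/0.86 = 0.08721 cm^-1, so d_i = 11.467 cm.
m_obj = -d_i/d_o = -11.467/0.86 = -13.333.
Eyepiece angular magnification (image at infinity): M_eye = D/f_e = 25/5 = 5.000.
Overall M = m_obj x M_eye = (-13.333)(5.000) = -66.67.

-66.7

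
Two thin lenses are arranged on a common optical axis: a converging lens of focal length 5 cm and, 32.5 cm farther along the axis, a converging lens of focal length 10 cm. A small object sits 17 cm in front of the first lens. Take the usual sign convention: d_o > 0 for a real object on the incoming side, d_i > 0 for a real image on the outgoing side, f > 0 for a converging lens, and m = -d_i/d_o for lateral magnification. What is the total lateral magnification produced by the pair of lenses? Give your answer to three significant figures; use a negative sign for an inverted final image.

0.270

Applying the thin-lens equation to the first lens, 1/5 = 1/17 + 1/d_i1, which gives d_i1 = 7.083 cm.
Its lateral magnification is m_1 = -d_i1/d_o1 = -(7.083)/17 = -0.4167.
That image sits 25.417 cm in front of the second lens, so d_o2 = 25.417 cm.
Applying the thin-lens equation again with f_2 = 10 cm and d_o2 = 25.417 cm gives d_i2 = 16.486 cm.
m_2 = -(16.486)/(25.417) = -0.6486.
The system's lateral magnification is m_1 m_2 = (-0.4167)(-0.6486) = 0.2703.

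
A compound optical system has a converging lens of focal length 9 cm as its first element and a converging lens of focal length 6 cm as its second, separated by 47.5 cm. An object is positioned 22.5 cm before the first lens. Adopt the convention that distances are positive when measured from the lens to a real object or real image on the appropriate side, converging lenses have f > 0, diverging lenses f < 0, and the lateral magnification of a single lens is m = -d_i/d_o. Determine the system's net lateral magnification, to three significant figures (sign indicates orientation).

Lens 1: 1/d_i1 = 1/f_1 - 1/d_o1 = 1/9 - 1/22.5 = 0.06667 cm^-1, so d_i1 = 15.000 cm.
m_1 = -(15.000)/22.5 = -0.6667.
That image sits 32.500 cm in front of the second lens, so d_o2 = 32.500 cm.
Lens 2: 1/d_i2 = 1/f_2 - 1/d_o2 = 1/6 - 1/(32.500) = 0.13590 cm^-1, so d_i2 = 7.358 cm.
m_2 = -(7.358)/(32.500) = -0.2264.
The system's lateral magnification is m_1 m_2 = (-0.6667)(-0.2264) = 0.1509.

0.151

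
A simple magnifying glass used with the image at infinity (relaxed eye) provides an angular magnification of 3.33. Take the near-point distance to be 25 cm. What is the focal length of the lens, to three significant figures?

For the image at infinity, M = D/f.
f = D/M = 25/3.33 = 7.508 cm.

7.51 cm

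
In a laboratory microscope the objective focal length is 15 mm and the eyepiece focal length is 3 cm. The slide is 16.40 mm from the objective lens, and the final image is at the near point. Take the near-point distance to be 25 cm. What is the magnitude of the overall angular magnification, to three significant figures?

Convert to cm: f_obj = 15 mm = 1.5 cm; d_o = 16.40 mm = 1.64 cm.
Objective: 1/d_i = 1/f_obj - 1/d_o = 1/1.5 - 1/1.64 = 0.05691 cm^-1, so d_i = 17.571 cm.
m_obj = -d_i/d_o = -17.571/1.64 = -10.714.
Eyepiece angular magnification (image at near point): M_eye = 1 + D/f_e = 1 + 25/3 = 9.333.
Overall M = m_obj x M_eye = (-10.714)(9.333) = -100.00.
|M| = 100.00.

100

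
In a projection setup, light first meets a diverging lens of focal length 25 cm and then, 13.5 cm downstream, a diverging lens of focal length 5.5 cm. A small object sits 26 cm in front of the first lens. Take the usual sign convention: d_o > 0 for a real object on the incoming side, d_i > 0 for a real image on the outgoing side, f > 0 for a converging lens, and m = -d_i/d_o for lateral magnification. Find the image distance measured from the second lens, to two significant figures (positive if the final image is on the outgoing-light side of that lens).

-4.5 cm

Applying the thin-lens equation to the first lens, 1/(-25) = 1/26 + 1/d_i1, which gives d_i1 = -12.745 cm.
With d_i1 < 0 the first image is virtual and lies on the object side; the object distance for lens 2 is d_o2 = 13.5 - (-12.745) = 26.245 cm.
Applying the thin-lens equation again with f_2 = -5.5 cm and d_o2 = 26.245 cm gives d_i2 = -4.547 cm.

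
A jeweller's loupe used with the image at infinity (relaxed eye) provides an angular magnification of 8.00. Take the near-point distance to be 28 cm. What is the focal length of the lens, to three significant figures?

3.50 cm

For the image at infinity, M = D/f.
f = D/M = 28/8.0 = 3.500 cm.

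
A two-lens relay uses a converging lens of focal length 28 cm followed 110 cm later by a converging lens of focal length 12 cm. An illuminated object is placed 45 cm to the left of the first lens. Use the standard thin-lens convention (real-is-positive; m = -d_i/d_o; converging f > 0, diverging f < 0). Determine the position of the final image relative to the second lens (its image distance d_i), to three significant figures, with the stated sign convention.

18.0 cm

First lens: d_i1 = 1/(1/28 - 1/45) = 74.118 cm.
That image sits 35.882 cm in front of the second lens, so d_o2 = 35.882 cm.
Second lens: d_i2 = 1/(1/12 - 1/(35.882)) = 18.030 cm.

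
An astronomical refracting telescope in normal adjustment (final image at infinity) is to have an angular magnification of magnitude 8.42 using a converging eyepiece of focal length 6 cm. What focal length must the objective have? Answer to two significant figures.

|M| = f_obj/|f_eye|, so f_obj = |M| x |f_eye| = 8.42 x 6 = 50.520 cm.

51 cm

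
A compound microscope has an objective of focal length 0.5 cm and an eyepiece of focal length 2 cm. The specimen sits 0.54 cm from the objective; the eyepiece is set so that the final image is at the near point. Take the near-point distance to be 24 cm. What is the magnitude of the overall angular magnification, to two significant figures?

160

Objective: 1/d_i = 1/f_obj - 1/d_o = 1/0.5 - 1/0.54 = 0.14815 cm^-1, so d_i = 6.750 cm.
m_obj = -d_i/d_o = -6.750/0.54 = -12.500.
Eyepiece angular magnification (image at near point): M_eye = 1 + D/f_e = 1 + 24/2 = 13.000.
Overall M = m_obj x M_eye = (-12.500)(13.000) = -162.50.
|M| = 162.50.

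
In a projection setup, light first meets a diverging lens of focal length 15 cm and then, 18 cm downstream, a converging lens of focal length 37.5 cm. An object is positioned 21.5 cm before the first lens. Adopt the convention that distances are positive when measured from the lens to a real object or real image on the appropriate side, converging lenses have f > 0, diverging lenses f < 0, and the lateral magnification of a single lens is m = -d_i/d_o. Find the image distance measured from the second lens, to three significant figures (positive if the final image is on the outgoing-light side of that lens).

-94.4 cm

Applying the thin-lens equation to the first lens, 1/(-15) = 1/21.5 + 1/d_i1, which gives d_i1 = -8.836 cm.
The intermediate image is virtual, 8.836 cm to the left of lens 1, so d_o2 = L - d_i1 = 18 - (-8.836) = 26.836 cm.
Applying the thin-lens equation again with f_2 = 37.5 cm and d_o2 = 26.836 cm gives d_i2 = -94.364 cm.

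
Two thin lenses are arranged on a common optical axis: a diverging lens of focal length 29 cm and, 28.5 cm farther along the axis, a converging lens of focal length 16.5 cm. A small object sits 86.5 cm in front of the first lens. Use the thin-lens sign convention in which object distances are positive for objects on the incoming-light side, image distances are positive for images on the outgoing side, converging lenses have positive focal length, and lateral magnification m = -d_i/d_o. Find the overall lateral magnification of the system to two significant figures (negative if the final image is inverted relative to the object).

-0.12

Applying the thin-lens equation to the first lens, 1/(-29) = 1/86.5 + 1/d_i1, which gives d_i1 = -21.719 cm.
Its lateral magnification is m_1 = -d_i1/d_o1 = -(-21.719)/86.5 = 0.2511.
The intermediate image is virtual, 21.719 cm to the left of lens 1, so d_o2 = L - d_i1 = 28.5 - (-21.719) = 50.219 cm.
Applying the thin-lens equation again with f_2 = 16.5 cm and d_o2 = 50.219 cm gives d_i2 = 24.574 cm.
m_2 = -(24.574)/(50.219) = -0.4893.
The system's lateral magnification is m_1 m_2 = (0.2511)(-0.4893) = -0.1229.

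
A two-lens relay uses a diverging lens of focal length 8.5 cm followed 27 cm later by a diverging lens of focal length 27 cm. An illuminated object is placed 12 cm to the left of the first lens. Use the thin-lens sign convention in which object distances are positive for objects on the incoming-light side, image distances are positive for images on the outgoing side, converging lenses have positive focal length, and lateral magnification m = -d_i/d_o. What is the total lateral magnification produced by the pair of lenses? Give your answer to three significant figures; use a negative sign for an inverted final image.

0.190

Applying the thin-lens equation to the first lens, 1/(-8.5) = 1/12 + 1/d_i1, which gives d_i1 = -4.976 cm.
Its lateral magnification is m_1 = -d_i1/d_o1 = -(-4.976)/12 = 0.4146.
With d_i1 < 0 the first image is virtual and lies on the object side; the object distance for lens 2 is d_o2 = 27 - (-4.976) = 31.976 cm.
Applying the thin-lens equation again with f_2 = -27 cm and d_o2 = 31.976 cm gives d_i2 = -14.639 cm.
m_2 = -(-14.639)/(31.976) = 0.4578.
Overall magnification: m = m_1 m_2 = 0.1898.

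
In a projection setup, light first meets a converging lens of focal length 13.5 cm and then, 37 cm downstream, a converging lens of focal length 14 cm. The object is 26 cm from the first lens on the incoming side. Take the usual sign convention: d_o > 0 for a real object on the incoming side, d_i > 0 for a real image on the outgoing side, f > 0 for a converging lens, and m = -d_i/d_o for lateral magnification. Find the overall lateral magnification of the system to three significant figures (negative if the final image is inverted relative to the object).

-2.98

First lens: d_i1 = 1/(1/13.5 - 1/26) = 28.080 cm.
m_1 = -(28.080)/26 = -1.0800.
That image sits 8.920 cm in front of the second lens, so d_o2 = 8.920 cm.
Second lens: d_i2 = 1/(1/14 - 1/(8.920)) = -24.583 cm.
m_2 = -(-24.583)/(8.920) = 2.7559.
The system's lateral magnification is m_1 m_2 = (-1.0800)(2.7559) = -2.9764.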